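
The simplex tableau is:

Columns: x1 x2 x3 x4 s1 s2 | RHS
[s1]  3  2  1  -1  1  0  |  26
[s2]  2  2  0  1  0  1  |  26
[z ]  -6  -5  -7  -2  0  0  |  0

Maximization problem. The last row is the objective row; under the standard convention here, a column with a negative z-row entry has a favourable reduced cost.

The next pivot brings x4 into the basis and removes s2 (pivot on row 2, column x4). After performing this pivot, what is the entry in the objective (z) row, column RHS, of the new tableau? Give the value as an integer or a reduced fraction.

Pivot element is row 2, column x4: 1.
Normalize row 2: new (row 2, RHS) = 26/1 = 26.
z-row ← z-row − (-2)·(new row 2): 0 − (-2)·26 = 52.

52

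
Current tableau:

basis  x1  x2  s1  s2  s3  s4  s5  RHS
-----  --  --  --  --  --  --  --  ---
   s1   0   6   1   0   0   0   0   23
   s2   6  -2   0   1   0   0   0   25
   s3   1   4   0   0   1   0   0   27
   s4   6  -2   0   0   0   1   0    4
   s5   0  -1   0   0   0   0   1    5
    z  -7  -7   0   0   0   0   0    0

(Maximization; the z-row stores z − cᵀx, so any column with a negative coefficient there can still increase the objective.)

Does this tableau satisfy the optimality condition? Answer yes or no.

Column x1 has objective-row coefficient -7, which is negative; an improving pivot exists, so not yet optimal.

no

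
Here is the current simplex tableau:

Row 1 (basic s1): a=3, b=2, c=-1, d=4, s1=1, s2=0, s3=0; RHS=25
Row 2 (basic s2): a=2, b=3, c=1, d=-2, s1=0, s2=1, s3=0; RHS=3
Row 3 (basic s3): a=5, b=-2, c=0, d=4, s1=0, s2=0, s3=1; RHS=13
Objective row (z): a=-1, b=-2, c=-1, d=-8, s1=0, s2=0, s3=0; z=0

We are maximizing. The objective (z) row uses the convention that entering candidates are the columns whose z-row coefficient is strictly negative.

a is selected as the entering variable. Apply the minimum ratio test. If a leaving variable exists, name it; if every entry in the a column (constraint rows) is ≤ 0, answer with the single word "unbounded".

Ratios: row 1 (s1): 25/3 = 25/3; row 2 (s2): 3/2 = 3/2; row 3 (s3): 13/5 = 13/5.
Minimum ratio is in the s2 row, so s2 leaves.

s2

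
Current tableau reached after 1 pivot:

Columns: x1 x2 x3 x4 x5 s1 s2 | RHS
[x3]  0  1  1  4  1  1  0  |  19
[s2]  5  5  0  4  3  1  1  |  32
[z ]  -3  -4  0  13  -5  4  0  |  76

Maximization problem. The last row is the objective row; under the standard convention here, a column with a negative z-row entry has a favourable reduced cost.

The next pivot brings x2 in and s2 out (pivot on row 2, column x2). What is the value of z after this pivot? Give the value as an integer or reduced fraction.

508/5

Minimum ratio for x2: 32/5 = 32/5.
z changes by −(z-row coeff of x2)·ratio = −(-4)·(32/5) = 128/5.
New z = 76 + (128/5) = 508/5.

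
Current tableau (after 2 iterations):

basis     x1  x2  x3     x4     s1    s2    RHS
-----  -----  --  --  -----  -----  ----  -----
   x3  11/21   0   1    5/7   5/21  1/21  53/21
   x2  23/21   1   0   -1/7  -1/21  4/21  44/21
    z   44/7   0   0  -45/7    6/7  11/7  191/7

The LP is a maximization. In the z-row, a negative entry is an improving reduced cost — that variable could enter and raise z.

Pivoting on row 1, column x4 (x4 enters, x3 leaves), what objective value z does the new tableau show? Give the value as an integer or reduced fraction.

Minimum ratio for x4: (53/21)/(5/7) = 53/15.
z changes by −(z-row coeff of x4)·ratio = −(-45/7)·(53/15) = 159/7.
New z = 191/7 + (159/7) = 50.

50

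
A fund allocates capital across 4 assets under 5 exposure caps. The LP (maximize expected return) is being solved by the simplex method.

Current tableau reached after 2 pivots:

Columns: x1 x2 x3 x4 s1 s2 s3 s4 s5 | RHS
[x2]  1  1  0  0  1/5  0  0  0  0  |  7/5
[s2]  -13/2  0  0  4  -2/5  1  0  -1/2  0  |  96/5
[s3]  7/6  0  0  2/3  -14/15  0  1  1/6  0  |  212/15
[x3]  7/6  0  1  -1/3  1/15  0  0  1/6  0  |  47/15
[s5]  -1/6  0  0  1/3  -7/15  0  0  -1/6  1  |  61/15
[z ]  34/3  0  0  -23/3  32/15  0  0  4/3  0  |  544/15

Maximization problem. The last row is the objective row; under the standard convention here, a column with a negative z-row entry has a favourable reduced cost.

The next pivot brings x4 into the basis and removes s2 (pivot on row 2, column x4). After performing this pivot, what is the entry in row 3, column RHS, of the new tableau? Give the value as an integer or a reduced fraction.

164/15

Pivot element is row 2, column x4: 4.
Normalize row 2: new (row 2, RHS) = (96/5)/4 = 24/5.
row 3 ← row 3 − (2/3)·(new row 2): 212/15 − (2/3)·(24/5) = 164/15.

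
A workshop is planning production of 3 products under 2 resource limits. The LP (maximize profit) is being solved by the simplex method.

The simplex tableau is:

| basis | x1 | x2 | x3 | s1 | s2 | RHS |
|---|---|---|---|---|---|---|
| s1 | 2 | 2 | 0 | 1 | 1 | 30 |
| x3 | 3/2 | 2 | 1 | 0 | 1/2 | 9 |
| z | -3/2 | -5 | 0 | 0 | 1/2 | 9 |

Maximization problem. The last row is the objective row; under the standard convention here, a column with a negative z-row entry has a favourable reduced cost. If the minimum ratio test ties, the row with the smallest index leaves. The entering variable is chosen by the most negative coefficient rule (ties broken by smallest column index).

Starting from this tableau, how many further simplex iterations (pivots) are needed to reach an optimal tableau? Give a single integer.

1

pivot: x2 in, x3 out → z = 63/2
No improving column remains; optimal.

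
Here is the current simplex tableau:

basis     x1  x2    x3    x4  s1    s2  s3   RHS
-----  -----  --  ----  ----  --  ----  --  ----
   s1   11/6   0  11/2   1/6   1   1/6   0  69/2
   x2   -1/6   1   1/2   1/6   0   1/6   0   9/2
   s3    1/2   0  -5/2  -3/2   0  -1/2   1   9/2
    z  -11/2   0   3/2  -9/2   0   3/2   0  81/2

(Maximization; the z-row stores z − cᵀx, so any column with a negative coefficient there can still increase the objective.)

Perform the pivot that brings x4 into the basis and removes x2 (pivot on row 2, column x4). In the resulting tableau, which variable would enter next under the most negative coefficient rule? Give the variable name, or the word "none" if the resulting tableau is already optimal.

x1

Pivot element 1/6. New z-row = old z-row − (-9/2)·(row 2/(1/6)).
Updated z-row coefficients: x1: -10, x2: 27, x3: 15, x4: 0, s1: 0, s2: 6, s3: 0.
The most negative is -10 in column x1, so x1 would enter next.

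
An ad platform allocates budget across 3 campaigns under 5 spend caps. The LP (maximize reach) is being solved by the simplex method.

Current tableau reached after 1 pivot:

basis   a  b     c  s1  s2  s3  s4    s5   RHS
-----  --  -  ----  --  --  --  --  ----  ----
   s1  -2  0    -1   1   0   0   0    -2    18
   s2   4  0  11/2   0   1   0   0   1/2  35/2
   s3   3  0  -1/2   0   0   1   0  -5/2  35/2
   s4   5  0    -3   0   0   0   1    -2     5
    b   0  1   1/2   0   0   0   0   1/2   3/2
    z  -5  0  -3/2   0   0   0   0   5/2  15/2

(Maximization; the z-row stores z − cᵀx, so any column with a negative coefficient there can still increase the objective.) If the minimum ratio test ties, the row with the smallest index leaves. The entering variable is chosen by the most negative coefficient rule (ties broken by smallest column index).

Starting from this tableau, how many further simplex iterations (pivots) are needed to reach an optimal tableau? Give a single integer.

pivot: a in, s4 out → z = 25/2
pivot: c in, s2 out → z = 1595/79
No improving column remains; optimal.

2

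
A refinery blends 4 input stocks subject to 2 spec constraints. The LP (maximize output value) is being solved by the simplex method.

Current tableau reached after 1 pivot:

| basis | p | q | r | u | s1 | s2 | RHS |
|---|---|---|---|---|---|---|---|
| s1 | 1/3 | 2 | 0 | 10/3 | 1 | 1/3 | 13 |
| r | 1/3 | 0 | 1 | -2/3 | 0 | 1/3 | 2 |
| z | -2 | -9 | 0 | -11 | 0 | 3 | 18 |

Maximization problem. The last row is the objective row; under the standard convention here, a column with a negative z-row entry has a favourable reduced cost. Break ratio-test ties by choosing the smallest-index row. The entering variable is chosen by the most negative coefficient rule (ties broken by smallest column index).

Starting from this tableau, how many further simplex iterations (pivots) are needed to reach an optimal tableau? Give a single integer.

pivot: u in, s1 out → z = 609/10
pivot: q in, u out → z = 153/2
pivot: p in, r out → z = 159/2
No improving column remains; optimal.

3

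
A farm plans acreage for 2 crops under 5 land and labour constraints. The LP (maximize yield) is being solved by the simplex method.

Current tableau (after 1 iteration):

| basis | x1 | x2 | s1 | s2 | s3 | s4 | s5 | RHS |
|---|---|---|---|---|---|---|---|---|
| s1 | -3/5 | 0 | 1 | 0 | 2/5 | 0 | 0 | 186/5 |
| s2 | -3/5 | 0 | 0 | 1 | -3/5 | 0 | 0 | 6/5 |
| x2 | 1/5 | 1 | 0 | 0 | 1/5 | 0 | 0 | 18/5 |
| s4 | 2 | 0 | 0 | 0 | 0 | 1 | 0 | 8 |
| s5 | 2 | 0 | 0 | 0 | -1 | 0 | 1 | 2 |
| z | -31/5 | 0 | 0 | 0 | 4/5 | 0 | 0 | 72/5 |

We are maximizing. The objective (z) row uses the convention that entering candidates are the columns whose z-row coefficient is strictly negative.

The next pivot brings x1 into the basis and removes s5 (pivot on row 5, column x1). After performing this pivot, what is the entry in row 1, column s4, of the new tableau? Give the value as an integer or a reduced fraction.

0

Pivot element is row 5, column x1: 2.
Normalize row 5: new (row 5, s4) = 0/2 = 0.
row 1 ← row 1 − (-3/5)·(new row 5): 0 − (-3/5)·0 = 0.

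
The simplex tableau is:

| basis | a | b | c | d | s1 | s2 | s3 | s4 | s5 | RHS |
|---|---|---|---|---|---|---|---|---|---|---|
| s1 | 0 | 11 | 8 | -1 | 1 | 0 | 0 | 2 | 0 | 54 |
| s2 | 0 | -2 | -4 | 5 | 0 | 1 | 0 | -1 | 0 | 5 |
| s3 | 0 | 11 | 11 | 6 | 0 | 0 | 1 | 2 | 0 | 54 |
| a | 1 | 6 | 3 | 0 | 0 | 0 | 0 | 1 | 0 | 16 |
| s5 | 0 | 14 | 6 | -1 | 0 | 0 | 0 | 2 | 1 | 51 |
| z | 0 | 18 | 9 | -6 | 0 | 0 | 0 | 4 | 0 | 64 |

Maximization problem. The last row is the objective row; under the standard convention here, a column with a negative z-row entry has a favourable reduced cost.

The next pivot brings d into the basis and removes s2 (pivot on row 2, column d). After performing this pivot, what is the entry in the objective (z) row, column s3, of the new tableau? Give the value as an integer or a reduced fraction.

0

Pivot element is row 2, column d: 5.
Normalize row 2: new (row 2, s3) = 0/5 = 0.
z-row ← z-row − (-6)·(new row 2): 0 − (-6)·0 = 0.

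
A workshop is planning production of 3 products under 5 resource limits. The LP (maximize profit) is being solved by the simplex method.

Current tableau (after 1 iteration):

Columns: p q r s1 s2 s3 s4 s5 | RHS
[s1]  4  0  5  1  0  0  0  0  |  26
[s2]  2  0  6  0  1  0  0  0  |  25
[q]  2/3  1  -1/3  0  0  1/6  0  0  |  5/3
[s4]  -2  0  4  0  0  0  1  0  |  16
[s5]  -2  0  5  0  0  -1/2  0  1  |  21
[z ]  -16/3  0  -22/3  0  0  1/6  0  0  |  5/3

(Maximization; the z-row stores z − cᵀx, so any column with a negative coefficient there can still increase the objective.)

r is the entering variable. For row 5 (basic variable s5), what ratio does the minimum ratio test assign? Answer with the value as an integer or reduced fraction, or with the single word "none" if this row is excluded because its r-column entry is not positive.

Ratio = RHS / (r entry) = 21 / 5 = 21/5.

21/5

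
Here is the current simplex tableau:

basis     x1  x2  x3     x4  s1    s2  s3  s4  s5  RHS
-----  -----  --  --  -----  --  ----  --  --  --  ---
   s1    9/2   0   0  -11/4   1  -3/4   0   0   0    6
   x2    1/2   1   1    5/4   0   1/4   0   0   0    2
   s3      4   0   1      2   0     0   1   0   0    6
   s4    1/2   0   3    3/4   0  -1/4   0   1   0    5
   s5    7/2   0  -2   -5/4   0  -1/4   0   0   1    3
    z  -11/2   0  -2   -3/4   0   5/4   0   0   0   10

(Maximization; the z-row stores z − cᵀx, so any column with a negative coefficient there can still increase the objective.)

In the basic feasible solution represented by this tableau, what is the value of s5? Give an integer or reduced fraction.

s5 is basic (row 5); its value is the RHS of that row: 3.

3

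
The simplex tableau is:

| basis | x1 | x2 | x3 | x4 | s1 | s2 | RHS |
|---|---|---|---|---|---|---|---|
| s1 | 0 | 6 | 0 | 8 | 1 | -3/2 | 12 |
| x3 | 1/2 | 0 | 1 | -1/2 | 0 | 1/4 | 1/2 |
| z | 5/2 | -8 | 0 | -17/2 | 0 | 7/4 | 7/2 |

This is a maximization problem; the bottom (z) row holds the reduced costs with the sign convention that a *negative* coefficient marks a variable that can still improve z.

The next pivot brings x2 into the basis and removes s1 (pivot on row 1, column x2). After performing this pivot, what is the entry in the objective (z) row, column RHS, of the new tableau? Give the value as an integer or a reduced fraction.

39/2

Pivot element is row 1, column x2: 6.
Normalize row 1: new (row 1, RHS) = 12/6 = 2.
z-row ← z-row − (-8)·(new row 1): 7/2 − (-8)·2 = 39/2.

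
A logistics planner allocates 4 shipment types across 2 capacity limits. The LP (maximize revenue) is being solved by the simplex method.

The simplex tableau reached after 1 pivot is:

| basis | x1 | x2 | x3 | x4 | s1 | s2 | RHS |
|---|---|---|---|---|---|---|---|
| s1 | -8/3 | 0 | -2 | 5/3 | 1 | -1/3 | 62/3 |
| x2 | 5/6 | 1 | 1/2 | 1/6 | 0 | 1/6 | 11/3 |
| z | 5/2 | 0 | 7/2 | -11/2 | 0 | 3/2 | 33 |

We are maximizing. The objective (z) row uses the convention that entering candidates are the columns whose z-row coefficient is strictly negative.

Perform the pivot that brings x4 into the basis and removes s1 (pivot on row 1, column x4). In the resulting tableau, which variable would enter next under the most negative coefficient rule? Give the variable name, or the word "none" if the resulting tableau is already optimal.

Pivot element 5/3. New z-row = old z-row − (-11/2)·(row 1/(5/3)).
Updated z-row coefficients: x1: -63/10, x2: 0, x3: -31/10, x4: 0, s1: 33/10, s2: 2/5.
The most negative is -63/10 in column x1, so x1 would enter next.

x1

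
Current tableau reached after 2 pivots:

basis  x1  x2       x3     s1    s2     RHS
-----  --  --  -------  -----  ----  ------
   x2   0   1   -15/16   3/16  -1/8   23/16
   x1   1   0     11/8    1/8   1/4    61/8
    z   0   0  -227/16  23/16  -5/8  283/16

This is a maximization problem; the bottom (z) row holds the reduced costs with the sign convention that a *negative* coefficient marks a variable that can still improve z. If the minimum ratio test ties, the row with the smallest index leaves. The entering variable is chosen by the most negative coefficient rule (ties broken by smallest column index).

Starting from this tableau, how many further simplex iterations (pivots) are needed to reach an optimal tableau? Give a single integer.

1

pivot: x3 in, x1 out → z = 1060/11
No improving column remains; optimal.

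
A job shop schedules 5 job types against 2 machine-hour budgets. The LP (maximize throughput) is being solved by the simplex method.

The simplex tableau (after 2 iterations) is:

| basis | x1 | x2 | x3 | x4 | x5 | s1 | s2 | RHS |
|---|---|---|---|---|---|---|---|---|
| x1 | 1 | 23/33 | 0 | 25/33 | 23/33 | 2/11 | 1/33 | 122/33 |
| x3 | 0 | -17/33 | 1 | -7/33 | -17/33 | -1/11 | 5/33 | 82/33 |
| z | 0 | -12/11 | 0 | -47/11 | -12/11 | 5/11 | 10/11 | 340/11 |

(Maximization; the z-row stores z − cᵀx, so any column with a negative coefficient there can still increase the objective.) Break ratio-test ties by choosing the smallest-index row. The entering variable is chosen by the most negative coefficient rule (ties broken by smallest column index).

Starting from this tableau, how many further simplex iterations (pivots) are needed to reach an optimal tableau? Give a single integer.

1

pivot: x4 in, x1 out → z = 1294/25
No improving column remains; optimal.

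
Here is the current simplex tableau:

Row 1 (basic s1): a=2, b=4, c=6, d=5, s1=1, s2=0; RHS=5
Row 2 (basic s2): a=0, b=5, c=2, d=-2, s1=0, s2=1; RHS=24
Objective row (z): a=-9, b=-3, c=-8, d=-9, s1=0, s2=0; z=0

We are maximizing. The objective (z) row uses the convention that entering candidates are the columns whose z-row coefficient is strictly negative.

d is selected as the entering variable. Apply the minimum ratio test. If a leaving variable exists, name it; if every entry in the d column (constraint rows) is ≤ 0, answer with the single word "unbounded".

Ratios: row 1 (s1): 5/5 = 1; row 2 (s2): entry -2 ≤ 0, skip.
Minimum ratio is in the s1 row, so s1 leaves.

s1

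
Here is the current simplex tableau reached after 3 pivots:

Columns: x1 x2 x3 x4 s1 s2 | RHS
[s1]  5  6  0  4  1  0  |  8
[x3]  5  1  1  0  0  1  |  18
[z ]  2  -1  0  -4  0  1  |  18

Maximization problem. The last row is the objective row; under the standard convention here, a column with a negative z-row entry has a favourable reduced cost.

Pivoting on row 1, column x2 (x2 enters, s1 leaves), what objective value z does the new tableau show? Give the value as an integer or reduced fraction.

Minimum ratio for x2: 8/6 = 4/3.
z changes by −(z-row coeff of x2)·ratio = −(-1)·(4/3) = 4/3.
New z = 18 + (4/3) = 58/3.

58/3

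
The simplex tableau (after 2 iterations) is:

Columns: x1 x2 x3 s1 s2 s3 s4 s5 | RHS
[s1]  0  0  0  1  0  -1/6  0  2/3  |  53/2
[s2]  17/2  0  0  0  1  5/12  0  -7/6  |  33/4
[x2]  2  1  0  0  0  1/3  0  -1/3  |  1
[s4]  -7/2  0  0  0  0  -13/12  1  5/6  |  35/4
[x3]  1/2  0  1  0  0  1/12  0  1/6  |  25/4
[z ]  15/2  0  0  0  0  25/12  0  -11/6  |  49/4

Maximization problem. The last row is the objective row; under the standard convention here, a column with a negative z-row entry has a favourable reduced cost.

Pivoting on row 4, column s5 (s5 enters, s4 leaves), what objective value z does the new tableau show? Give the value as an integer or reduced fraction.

63/2

Minimum ratio for s5: (35/4)/(5/6) = 21/2.
z changes by −(z-row coeff of s5)·ratio = −(-11/6)·(21/2) = 77/4.
New z = 49/4 + (77/4) = 63/2.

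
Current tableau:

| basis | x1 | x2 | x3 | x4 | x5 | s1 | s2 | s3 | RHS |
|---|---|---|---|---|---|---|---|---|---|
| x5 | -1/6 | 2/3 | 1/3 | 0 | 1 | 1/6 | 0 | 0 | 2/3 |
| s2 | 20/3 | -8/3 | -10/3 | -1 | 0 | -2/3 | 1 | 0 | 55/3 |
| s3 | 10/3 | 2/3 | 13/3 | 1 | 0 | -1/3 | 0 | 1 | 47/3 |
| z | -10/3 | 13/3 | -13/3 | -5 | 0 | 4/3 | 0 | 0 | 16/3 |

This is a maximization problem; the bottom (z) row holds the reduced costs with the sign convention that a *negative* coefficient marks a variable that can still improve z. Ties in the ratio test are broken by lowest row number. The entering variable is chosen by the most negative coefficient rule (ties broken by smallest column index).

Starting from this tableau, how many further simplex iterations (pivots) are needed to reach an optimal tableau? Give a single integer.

pivot: x4 in, s3 out → z = 251/3
pivot: s1 in, x5 out → z = 85
No improving column remains; optimal.

2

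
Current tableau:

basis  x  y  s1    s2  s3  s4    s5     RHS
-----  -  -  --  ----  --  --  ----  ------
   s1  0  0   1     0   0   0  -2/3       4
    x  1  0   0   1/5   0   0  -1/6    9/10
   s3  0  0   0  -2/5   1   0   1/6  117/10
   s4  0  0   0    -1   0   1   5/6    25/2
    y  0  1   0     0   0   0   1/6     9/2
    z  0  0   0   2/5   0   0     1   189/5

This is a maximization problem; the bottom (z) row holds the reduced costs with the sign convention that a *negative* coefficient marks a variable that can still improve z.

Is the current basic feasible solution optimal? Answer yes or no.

yes

No objective-row coefficient is strictly negative, so no entering variable exists; the tableau is optimal.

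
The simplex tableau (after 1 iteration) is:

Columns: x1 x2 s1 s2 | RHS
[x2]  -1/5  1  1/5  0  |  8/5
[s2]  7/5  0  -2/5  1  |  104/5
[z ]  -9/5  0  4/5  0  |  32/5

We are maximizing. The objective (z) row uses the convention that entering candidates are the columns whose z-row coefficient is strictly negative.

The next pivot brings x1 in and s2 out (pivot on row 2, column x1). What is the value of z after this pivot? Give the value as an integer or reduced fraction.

232/7

Minimum ratio for x1: (104/5)/(7/5) = 104/7.
z changes by −(z-row coeff of x1)·ratio = −(-9/5)·(104/7) = 936/35.
New z = 32/5 + (936/35) = 232/7.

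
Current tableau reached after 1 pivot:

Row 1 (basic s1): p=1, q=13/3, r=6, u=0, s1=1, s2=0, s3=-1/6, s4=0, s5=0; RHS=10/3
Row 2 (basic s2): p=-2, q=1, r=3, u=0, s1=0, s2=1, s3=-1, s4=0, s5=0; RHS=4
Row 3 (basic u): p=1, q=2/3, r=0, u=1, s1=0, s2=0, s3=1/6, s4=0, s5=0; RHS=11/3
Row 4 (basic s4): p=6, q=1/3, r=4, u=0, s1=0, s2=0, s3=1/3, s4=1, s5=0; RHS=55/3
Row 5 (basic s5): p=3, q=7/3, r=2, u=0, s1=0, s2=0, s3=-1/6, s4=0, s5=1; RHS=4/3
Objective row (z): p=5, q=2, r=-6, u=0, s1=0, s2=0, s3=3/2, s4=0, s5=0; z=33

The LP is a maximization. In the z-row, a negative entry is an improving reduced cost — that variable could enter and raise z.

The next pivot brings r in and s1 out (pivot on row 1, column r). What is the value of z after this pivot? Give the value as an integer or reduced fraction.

Minimum ratio for r: (10/3)/6 = 5/9.
z changes by −(z-row coeff of r)·ratio = −(-6)·(5/9) = 10/3.
New z = 33 + (10/3) = 109/3.

109/3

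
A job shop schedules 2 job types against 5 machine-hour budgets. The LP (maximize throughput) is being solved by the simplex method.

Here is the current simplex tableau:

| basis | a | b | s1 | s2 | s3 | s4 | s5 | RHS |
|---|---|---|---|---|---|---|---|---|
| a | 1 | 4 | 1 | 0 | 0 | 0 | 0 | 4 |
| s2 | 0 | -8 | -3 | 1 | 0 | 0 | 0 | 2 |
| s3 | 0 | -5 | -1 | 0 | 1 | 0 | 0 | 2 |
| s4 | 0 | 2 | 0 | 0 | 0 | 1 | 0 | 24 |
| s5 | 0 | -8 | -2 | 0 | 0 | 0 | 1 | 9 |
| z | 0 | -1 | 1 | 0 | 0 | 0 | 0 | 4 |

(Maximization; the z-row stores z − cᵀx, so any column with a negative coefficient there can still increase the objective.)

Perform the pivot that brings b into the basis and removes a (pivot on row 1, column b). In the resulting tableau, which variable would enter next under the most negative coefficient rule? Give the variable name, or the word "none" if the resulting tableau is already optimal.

none

Pivot element 4. New z-row = old z-row − (-1)·(row 1/4).
Updated z-row coefficients: a: 1/4, b: 0, s1: 5/4, s2: 0, s3: 0, s4: 0, s5: 0.
No coefficient is strictly negative; the tableau after this pivot is optimal.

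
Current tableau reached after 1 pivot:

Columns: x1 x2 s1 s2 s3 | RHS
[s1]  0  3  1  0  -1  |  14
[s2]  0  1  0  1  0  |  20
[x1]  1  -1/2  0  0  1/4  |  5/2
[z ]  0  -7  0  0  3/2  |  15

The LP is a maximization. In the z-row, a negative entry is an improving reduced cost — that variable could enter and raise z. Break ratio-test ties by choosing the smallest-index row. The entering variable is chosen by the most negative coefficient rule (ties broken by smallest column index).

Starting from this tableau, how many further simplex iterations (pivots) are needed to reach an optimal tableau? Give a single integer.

pivot: x2 in, s1 out → z = 143/3
pivot: s3 in, s2 out → z = 86
No improving column remains; optimal.

2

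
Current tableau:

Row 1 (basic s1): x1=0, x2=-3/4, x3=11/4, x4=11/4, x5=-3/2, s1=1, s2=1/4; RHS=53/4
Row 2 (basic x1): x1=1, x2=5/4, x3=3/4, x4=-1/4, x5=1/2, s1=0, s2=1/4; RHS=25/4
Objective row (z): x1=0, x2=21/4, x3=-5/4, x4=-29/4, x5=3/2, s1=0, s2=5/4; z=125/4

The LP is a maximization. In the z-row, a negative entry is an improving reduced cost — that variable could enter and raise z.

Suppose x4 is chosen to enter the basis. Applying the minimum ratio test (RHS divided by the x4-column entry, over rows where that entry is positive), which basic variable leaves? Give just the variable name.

s1

Ratios: row 1 (s1): (53/4)/(11/4) = 53/11; row 2 (x1): entry -1/4 ≤ 0, skip.
Minimum ratio 53/11 is in the s1 row, so s1 leaves.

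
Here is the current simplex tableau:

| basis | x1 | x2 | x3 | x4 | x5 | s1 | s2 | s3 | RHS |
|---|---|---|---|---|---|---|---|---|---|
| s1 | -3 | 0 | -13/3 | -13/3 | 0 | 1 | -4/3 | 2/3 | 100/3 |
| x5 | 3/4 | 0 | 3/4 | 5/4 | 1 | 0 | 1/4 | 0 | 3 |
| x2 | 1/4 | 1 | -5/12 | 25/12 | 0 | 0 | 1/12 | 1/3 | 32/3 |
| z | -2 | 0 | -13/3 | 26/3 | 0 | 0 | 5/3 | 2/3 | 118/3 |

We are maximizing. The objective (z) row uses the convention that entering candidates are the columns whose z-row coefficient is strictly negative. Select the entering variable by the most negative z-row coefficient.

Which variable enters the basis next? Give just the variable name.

Objective-row coefficients: x1: -2, x2: 0, x3: -13/3, x4: 26/3, x5: 0, s1: 0, s2: 5/3, s3: 2/3.
The most negative is -13/3 in column x3, so x3 enters.

x3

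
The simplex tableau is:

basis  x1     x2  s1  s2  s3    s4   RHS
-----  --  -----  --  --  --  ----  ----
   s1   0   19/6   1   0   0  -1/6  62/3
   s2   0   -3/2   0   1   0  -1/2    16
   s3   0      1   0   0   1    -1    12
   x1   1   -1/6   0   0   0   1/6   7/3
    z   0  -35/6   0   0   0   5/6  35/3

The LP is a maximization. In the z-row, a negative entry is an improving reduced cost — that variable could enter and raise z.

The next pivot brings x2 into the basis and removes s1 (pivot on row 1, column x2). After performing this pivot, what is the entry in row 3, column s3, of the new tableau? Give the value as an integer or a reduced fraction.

1

Pivot element is row 1, column x2: 19/6.
Normalize row 1: new (row 1, s3) = 0/(19/6) = 0.
row 3 ← row 3 − 1·(new row 1): 1 − 1·0 = 1.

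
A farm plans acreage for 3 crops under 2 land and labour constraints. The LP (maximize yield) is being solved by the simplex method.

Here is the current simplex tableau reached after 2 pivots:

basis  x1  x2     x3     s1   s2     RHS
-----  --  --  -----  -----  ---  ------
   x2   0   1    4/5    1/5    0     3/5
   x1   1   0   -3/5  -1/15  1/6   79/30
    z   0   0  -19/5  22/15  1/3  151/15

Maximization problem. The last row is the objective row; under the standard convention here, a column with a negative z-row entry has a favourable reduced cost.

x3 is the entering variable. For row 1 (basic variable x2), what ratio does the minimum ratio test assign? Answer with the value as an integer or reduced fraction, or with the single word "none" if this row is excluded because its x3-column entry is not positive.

Ratio = RHS / (x3 entry) = (3/5) / (4/5) = 3/4.

3/4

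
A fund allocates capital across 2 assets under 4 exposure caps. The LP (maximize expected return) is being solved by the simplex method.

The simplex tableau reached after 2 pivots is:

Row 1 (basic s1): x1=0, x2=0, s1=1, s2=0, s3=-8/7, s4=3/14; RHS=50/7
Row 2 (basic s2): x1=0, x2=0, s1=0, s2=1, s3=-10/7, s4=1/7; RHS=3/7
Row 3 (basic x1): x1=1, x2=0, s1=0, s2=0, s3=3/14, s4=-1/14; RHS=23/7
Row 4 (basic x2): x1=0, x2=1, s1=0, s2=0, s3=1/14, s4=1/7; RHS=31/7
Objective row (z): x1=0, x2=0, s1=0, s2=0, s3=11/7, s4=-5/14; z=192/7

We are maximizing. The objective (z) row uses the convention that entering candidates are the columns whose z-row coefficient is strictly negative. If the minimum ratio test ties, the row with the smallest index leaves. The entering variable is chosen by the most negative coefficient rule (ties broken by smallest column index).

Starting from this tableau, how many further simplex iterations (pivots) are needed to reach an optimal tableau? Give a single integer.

2

pivot: s4 in, s2 out → z = 57/2
pivot: s3 in, x2 out → z = 203/6
No improving column remains; optimal.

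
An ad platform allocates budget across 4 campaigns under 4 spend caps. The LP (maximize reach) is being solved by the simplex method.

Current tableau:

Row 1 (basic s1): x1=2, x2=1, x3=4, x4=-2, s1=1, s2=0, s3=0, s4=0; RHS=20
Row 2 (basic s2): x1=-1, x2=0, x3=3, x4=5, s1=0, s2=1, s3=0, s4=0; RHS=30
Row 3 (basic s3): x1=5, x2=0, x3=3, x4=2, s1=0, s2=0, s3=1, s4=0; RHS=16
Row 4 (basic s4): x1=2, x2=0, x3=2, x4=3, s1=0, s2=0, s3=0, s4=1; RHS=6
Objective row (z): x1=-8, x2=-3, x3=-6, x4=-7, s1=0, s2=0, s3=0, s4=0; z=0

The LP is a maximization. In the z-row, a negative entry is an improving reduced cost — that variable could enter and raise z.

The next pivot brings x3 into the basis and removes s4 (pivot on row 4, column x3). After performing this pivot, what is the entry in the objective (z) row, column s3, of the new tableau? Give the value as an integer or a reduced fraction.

Pivot element is row 4, column x3: 2.
Normalize row 4: new (row 4, s3) = 0/2 = 0.
z-row ← z-row − (-6)·(new row 4): 0 − (-6)·0 = 0.

0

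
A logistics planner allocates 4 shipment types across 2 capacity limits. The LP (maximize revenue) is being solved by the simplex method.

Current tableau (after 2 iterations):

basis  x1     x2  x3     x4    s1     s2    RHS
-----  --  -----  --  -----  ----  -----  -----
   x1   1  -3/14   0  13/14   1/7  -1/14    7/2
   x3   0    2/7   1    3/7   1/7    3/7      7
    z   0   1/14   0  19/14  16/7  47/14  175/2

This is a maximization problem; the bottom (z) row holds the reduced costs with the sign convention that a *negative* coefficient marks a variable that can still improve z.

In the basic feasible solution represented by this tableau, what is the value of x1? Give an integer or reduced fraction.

x1 is basic (row 1); its value is the RHS of that row: 7/2.

7/2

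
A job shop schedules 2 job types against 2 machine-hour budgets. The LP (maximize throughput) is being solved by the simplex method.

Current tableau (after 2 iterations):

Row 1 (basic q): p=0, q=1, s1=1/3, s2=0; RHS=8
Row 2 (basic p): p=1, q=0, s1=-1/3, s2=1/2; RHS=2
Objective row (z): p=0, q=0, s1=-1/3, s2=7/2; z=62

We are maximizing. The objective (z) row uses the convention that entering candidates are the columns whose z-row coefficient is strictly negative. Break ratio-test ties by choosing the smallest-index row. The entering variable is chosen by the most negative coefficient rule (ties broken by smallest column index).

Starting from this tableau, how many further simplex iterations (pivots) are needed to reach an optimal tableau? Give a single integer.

1

pivot: s1 in, q out → z = 70
No improving column remains; optimal.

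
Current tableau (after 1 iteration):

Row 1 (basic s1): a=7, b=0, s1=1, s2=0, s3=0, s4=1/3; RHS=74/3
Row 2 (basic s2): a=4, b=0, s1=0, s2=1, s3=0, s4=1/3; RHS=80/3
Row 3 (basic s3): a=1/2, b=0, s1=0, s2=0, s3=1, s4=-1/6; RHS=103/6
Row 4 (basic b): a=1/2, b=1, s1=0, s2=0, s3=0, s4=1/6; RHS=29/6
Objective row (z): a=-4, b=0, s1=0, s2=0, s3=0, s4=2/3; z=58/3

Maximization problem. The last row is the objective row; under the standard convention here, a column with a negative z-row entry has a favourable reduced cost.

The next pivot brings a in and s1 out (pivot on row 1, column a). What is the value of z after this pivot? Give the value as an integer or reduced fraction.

234/7

Minimum ratio for a: (74/3)/7 = 74/21.
z changes by −(z-row coeff of a)·ratio = −(-4)·(74/21) = 296/21.
New z = 58/3 + (296/21) = 234/7.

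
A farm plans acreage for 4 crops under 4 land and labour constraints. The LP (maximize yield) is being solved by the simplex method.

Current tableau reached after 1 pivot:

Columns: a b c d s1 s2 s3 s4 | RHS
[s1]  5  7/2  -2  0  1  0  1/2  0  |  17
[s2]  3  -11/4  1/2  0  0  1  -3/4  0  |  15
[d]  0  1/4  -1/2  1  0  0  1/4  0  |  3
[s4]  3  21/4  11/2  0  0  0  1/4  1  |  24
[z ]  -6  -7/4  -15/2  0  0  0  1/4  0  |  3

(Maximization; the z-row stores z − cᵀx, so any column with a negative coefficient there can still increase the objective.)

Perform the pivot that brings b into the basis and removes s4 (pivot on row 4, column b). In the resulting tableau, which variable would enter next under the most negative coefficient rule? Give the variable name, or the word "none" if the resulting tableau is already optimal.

Pivot element 21/4. New z-row = old z-row − (-7/4)·(row 4/(21/4)).
Updated z-row coefficients: a: -5, b: 0, c: -17/3, d: 0, s1: 0, s2: 0, s3: 1/3, s4: 1/3.
The most negative is -17/3 in column c, so c would enter next.

c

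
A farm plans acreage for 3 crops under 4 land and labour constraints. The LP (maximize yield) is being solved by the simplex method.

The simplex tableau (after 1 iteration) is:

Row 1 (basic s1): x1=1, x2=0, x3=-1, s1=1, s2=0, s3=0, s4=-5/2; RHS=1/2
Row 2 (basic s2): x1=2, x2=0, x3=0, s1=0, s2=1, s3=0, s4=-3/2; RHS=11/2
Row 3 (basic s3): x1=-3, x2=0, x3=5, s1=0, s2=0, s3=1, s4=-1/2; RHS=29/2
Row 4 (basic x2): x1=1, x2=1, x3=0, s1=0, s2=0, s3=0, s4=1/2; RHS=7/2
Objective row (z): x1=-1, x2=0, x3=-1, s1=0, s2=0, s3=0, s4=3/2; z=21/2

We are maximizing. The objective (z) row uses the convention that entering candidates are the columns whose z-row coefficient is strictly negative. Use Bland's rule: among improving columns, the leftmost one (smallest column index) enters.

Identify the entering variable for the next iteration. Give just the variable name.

Objective-row coefficients: x1: -1, x2: 0, x3: -1, s1: 0, s2: 0, s3: 0, s4: 3/2.
Improving columns: x1, x3. Bland's rule picks the smallest column index → x1.

x1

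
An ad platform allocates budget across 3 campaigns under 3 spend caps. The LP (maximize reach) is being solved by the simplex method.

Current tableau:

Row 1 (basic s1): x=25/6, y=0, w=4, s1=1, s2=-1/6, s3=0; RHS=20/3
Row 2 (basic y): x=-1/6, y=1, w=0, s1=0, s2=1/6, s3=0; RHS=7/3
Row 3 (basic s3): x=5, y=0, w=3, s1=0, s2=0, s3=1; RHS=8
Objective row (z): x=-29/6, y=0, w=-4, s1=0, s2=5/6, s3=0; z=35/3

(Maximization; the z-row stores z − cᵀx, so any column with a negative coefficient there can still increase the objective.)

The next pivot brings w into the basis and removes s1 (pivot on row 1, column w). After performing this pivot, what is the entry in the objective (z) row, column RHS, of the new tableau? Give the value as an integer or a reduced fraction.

55/3

Pivot element is row 1, column w: 4.
Normalize row 1: new (row 1, RHS) = (20/3)/4 = 5/3.
z-row ← z-row − (-4)·(new row 1): 35/3 − (-4)·(5/3) = 55/3.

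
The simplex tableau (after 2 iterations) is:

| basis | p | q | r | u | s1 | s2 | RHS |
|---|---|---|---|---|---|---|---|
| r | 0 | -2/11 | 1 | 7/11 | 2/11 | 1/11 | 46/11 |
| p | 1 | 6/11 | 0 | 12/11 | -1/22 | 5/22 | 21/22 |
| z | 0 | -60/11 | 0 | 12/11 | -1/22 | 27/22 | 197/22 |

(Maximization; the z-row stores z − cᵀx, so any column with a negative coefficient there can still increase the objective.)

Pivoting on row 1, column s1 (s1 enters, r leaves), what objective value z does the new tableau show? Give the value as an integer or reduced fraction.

10

Minimum ratio for s1: (46/11)/(2/11) = 23.
z changes by −(z-row coeff of s1)·ratio = −(-1/22)·23 = 23/22.
New z = 197/22 + (23/22) = 10.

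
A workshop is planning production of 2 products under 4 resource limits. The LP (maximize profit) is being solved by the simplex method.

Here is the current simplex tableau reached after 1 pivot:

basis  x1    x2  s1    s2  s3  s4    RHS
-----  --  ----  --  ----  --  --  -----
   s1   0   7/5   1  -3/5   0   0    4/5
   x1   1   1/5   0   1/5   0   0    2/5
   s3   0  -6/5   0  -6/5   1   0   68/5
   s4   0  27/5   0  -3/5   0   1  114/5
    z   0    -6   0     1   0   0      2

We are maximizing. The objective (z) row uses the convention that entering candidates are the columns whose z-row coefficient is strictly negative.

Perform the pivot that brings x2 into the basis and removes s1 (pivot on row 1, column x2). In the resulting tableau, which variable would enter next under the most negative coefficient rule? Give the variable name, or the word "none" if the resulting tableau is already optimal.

s2

Pivot element 7/5. New z-row = old z-row − (-6)·(row 1/(7/5)).
Updated z-row coefficients: x1: 0, x2: 0, s1: 30/7, s2: -11/7, s3: 0, s4: 0.
The most negative is -11/7 in column s2, so s2 would enter next.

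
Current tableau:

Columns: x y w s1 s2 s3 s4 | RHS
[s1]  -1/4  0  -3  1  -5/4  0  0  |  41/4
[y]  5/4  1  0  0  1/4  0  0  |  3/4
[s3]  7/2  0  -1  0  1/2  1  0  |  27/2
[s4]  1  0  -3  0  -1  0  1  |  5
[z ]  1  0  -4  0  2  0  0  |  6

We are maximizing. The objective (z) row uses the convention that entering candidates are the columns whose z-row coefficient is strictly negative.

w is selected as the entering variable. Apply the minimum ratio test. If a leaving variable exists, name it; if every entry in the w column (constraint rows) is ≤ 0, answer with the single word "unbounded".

w-column entries: row 1: -3, row 2: 0, row 3: -1, row 4: -3. All ≤ 0, so w can increase without bound; the LP is unbounded in this direction.

unbounded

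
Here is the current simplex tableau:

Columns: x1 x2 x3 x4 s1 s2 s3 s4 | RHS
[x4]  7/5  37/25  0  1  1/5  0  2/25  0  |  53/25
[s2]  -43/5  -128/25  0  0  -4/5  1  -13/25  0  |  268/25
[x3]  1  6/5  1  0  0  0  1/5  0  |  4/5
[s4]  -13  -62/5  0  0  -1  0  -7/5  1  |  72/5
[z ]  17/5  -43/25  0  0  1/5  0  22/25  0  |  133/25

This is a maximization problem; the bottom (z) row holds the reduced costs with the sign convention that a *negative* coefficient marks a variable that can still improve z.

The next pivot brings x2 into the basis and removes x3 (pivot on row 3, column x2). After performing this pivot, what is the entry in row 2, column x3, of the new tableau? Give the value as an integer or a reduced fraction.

64/15

Pivot element is row 3, column x2: 6/5.
Normalize row 3: new (row 3, x3) = 1/(6/5) = 5/6.
row 2 ← row 2 − (-128/25)·(new row 3): 0 − (-128/25)·(5/6) = 64/15.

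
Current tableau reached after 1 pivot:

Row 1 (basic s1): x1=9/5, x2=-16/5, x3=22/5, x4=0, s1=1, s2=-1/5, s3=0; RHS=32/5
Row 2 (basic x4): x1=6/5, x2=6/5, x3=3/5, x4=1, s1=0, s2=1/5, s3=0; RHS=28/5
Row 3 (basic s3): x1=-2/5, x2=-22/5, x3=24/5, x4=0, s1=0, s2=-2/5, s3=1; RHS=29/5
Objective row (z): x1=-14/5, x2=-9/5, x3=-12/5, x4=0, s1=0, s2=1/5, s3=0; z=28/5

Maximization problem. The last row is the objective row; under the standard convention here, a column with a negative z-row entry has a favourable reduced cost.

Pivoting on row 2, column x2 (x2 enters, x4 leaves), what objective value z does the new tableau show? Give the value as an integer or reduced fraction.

14

Minimum ratio for x2: (28/5)/(6/5) = 14/3.
z changes by −(z-row coeff of x2)·ratio = −(-9/5)·(14/3) = 42/5.
New z = 28/5 + (42/5) = 14.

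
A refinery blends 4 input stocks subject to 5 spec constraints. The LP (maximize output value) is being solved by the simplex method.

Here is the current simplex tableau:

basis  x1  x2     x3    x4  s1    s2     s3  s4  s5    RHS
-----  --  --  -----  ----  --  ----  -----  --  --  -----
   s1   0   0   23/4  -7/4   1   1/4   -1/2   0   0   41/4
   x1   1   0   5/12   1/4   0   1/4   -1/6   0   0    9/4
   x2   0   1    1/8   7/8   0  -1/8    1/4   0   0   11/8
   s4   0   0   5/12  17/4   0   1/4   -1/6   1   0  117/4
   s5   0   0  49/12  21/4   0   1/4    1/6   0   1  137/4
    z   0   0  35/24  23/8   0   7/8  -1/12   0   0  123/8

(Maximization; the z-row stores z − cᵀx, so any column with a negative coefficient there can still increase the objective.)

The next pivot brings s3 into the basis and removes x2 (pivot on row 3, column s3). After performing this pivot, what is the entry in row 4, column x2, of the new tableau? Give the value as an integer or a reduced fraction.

Pivot element is row 3, column s3: 1/4.
Normalize row 3: new (row 3, x2) = 1/(1/4) = 4.
row 4 ← row 4 − (-1/6)·(new row 3): 0 − (-1/6)·4 = 2/3.

2/3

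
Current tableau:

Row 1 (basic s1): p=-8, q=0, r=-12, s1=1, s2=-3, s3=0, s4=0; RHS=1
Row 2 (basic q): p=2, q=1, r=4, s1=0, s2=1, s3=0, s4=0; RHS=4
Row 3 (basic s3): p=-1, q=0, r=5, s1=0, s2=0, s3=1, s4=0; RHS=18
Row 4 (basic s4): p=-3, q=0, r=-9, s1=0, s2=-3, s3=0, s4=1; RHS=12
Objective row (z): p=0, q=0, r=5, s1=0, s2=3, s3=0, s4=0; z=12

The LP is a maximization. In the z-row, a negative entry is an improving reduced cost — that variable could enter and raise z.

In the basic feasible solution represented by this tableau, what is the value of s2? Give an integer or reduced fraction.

0

s2 is nonbasic (not in the basis column), so its value in the current BFS is 0.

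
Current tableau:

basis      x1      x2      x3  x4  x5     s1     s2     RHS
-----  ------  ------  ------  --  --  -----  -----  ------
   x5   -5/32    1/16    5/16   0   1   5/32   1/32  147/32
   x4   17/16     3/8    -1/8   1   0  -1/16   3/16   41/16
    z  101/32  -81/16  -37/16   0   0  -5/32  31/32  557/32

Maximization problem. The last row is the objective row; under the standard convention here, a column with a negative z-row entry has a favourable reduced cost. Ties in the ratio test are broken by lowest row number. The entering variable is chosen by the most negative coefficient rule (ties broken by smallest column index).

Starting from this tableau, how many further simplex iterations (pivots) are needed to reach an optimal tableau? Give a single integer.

pivot: x2 in, x4 out → z = 52
pivot: x3 in, x5 out → z = 102
No improving column remains; optimal.

2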